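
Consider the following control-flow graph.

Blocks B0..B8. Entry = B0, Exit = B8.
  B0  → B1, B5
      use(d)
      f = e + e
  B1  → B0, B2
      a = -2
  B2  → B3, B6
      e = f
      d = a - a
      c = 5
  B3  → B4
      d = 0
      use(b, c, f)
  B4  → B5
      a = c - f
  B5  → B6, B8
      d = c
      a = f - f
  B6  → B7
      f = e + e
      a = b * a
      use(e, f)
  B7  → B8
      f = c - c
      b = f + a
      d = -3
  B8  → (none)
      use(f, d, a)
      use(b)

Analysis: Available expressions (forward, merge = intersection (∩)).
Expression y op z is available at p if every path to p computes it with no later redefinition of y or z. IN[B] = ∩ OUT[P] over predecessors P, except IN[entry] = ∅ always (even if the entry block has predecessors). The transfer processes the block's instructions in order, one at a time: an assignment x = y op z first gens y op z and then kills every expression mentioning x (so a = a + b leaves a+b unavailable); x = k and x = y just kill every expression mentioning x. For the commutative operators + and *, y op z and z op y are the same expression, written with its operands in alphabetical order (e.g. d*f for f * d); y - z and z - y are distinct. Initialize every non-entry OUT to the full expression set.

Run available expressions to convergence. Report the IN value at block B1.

Answer: {e+e}

Trace:
Converged values:
  B0:   IN={}   OUT={e+e}
  B1:   IN={e+e}   OUT={e+e}
  B2:   IN={e+e}   OUT={a-a}
  B3:   IN={a-a}   OUT={a-a}
  B4:   IN={a-a}   OUT={c-f}
  B5:   IN={}   OUT={f-f}
  B6:   IN={}   OUT={e+e}
  B7:   IN={e+e}   OUT={a+f, c-c, e+e}
  B8:   IN={}   OUT={}

Merge at B1: IN[B1] = OUT[B0] = {e+e}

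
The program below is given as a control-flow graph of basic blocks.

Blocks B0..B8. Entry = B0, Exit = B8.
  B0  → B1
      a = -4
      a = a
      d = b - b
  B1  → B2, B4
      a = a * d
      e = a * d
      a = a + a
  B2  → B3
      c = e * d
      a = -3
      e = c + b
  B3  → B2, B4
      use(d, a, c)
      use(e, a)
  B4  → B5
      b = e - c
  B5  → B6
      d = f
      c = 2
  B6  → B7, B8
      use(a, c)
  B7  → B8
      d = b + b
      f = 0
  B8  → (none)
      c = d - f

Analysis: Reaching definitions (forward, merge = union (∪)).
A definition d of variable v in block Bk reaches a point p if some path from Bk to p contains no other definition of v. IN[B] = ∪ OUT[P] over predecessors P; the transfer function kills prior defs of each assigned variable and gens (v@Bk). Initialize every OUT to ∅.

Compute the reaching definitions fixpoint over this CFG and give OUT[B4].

Converged values:
  B0: | IN={} | OUT={a@B0, d@B0}
  B1: | IN={a@B0, d@B0} | OUT={a@B1, d@B0, e@B1}
  B2: | IN={a@B1, a@B2, c@B2, d@B0, e@B1, e@B2} | OUT={a@B2, c@B2, d@B0, e@B2}
  B3: | IN={a@B2, c@B2, d@B0, e@B2} | OUT={a@B2, c@B2, d@B0, e@B2}
  B4: | IN={a@B1, a@B2, c@B2, d@B0, e@B1, e@B2} | OUT={a@B1, a@B2, b@B4, c@B2, d@B0, e@B1, e@B2}
  B5: | IN={a@B1, a@B2, b@B4, c@B2, d@B0, e@B1, e@B2} | OUT={a@B1, a@B2, b@B4, c@B5, d@B5, e@B1, e@B2}
  B6: | IN={a@B1, a@B2, b@B4, c@B5, d@B5, e@B1, e@B2} | OUT={a@B1, a@B2, b@B4, c@B5, d@B5, e@B1, e@B2}
  B7: | IN={a@B1, a@B2, b@B4, c@B5, d@B5, e@B1, e@B2} | OUT={a@B1, a@B2, b@B4, c@B5, d@B7, e@B1, e@B2, f@B7}
  B8: | IN={a@B1, a@B2, b@B4, c@B5, d@B5, d@B7, e@B1, e@B2, f@B7} | OUT={a@B1, a@B2, b@B4, c@B8, d@B5, d@B7, e@B1, e@B2, f@B7}

Merge at B4: IN[B4] = OUT[B1] ⊔ OUT[B3] = {a@B1, a@B2, c@B2, d@B0, e@B1, e@B2}
Applying B4's transfer function to that IN value gives OUT[B4] (row B4 above).

Answer: {a@B1, a@B2, b@B4, c@B2, d@B0, e@B1, e@B2}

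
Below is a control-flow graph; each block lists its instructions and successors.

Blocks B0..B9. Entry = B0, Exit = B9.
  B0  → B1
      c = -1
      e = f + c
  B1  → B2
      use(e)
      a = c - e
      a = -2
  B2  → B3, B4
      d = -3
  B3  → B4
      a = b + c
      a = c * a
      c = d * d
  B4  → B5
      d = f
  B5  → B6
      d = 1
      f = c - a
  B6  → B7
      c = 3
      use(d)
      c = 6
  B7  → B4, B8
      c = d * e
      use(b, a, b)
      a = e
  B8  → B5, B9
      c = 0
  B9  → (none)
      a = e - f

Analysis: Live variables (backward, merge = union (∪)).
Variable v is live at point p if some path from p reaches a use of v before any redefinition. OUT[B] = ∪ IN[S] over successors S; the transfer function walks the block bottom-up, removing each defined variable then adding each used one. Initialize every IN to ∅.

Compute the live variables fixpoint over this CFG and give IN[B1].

Answer: {b, c, e, f}

Trace:
Fixpoint table:
  B0:  IN={b, f}  OUT={b, c, e, f}
  B1:  IN={b, c, e, f}  OUT={a, b, c, e, f}
  B2:  IN={a, b, c, e, f}  OUT={a, b, c, d, e, f}
  B3:  IN={b, c, d, e, f}  OUT={a, b, c, e, f}
  B4:  IN={a, b, c, e, f}  OUT={a, b, c, e}
  B5:  IN={a, b, c, e}  OUT={a, b, d, e, f}
  B6:  IN={a, b, d, e, f}  OUT={a, b, d, e, f}
  B7:  IN={a, b, d, e, f}  OUT={a, b, c, e, f}
  B8:  IN={a, b, e, f}  OUT={a, b, c, e, f}
  B9:  IN={e, f}  OUT={}

Merge at B1: OUT[B1] = IN[B2] = {a, b, c, e, f}
Applying B1's transfer function to that OUT value gives IN[B1] (row B1 above).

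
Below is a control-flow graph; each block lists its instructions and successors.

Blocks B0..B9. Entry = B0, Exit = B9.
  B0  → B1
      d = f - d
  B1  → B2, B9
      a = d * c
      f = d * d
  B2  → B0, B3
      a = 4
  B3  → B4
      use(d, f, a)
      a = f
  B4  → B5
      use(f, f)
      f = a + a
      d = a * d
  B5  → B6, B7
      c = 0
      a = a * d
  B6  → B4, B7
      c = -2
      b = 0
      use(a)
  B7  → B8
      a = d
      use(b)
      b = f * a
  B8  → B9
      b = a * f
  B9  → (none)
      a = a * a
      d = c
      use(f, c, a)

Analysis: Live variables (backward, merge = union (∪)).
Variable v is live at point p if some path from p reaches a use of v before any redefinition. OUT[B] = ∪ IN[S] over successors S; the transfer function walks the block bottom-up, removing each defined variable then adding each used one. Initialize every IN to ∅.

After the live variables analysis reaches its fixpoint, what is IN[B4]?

Converged values:
  B0:   IN={b, c, d, f}   OUT={b, c, d}
  B1:   IN={b, c, d}   OUT={a, b, c, d, f}
  B2:   IN={b, c, d, f}   OUT={a, b, c, d, f}
  B3:   IN={a, b, d, f}   OUT={a, b, d, f}
  B4:   IN={a, b, d, f}   OUT={a, b, d, f}
  B5:   IN={a, b, d, f}   OUT={a, b, c, d, f}
  B6:   IN={a, d, f}   OUT={a, b, c, d, f}
  B7:   IN={b, c, d, f}   OUT={a, c, f}
  B8:   IN={a, c, f}   OUT={a, c, f}
  B9:   IN={a, c, f}   OUT={}

Merge at B4: OUT[B4] = IN[B5] = {a, b, d, f}
Applying B4's transfer function to that OUT value gives IN[B4] (row B4 above).

Answer: {a, b, d, f}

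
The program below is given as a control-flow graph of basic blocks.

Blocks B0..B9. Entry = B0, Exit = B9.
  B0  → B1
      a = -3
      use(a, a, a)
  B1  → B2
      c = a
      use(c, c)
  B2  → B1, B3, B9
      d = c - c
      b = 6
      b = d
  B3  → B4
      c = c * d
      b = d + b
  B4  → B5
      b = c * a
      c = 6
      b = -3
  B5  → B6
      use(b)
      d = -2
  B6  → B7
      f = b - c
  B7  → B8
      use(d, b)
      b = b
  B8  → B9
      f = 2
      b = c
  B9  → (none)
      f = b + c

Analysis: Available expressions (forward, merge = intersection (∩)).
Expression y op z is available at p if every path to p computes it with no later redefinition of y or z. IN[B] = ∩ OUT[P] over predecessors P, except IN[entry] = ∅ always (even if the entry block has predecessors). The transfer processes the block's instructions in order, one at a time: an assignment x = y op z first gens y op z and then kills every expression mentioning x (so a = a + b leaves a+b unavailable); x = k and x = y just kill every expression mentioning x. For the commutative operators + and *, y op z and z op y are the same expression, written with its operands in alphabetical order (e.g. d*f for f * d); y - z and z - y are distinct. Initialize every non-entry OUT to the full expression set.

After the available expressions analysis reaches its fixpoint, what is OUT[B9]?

Answer: {b+c}

Derivation:
Converged values:
  B0: | IN={} | OUT={}
  B1: | IN={} | OUT={}
  B2: | IN={} | OUT={c-c}
  B3: | IN={c-c} | OUT={}
  B4: | IN={} | OUT={}
  B5: | IN={} | OUT={}
  B6: | IN={} | OUT={b-c}
  B7: | IN={b-c} | OUT={}
  B8: | IN={} | OUT={}
  B9: | IN={} | OUT={b+c}

Merge at B9: IN[B9] = OUT[B2] ∩ OUT[B8] = {}
Applying B9's transfer function to that IN value gives OUT[B9] (row B9 above).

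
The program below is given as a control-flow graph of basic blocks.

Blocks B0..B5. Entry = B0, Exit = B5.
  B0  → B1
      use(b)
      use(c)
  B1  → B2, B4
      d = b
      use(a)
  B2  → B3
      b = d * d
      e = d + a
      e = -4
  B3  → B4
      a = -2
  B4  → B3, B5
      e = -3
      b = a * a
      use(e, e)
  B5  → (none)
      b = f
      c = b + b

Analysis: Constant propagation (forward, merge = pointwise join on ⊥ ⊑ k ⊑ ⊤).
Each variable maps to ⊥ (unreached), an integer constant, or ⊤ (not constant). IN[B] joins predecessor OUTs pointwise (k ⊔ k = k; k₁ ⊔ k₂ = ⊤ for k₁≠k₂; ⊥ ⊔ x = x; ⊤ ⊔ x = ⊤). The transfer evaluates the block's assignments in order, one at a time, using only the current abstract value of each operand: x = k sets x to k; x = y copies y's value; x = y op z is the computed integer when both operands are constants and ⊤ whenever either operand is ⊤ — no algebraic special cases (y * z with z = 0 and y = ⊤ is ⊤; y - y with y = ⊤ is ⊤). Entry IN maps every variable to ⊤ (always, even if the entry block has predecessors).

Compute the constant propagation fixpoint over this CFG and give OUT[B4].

Fixpoint table:
  B0:   IN=(all ⊤)   OUT=(all ⊤)
  B1:   IN=(all ⊤)   OUT=(all ⊤)
  B2:   IN=(all ⊤)   OUT={e:-4; rest ⊤}
  B3:   IN=(all ⊤)   OUT={a:-2; rest ⊤}
  B4:   IN=(all ⊤)   OUT={e:-3; rest ⊤}
  B5:   IN={e:-3; rest ⊤}   OUT={e:-3; rest ⊤}

Merge at B4: IN[B4] = OUT[B1] ⊔ OUT[B3] = {a: ⊤, b: ⊤, c: ⊤, d: ⊤, e: ⊤, f: ⊤}
Applying B4's transfer function to that IN value gives OUT[B4] (row B4 above).

Answer: {a: ⊤, b: ⊤, c: ⊤, d: ⊤, e: -3, f: ⊤}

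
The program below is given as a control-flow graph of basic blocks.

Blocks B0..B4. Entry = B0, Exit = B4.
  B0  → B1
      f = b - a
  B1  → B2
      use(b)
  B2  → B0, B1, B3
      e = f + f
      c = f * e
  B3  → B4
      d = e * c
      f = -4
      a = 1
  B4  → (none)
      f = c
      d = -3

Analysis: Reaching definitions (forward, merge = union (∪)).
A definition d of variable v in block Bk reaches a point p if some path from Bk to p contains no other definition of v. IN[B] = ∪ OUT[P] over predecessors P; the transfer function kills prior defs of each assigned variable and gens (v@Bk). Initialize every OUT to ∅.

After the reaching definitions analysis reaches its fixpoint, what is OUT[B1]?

Answer: {c@B2, e@B2, f@B0}

Working:
Fixpoint table:
  B0:   IN={c@B2, e@B2, f@B0}   OUT={c@B2, e@B2, f@B0}
  B1:   IN={c@B2, e@B2, f@B0}   OUT={c@B2, e@B2, f@B0}
  B2:   IN={c@B2, e@B2, f@B0}   OUT={c@B2, e@B2, f@B0}
  B3:   IN={c@B2, e@B2, f@B0}   OUT={a@B3, c@B2, d@B3, e@B2, f@B3}
  B4:   IN={a@B3, c@B2, d@B3, e@B2, f@B3}   OUT={a@B3, c@B2, d@B4, e@B2, f@B4}

Merge at B1: IN[B1] = OUT[B0] ⊔ OUT[B2] = {c@B2, e@B2, f@B0}
Applying B1's transfer function to that IN value gives OUT[B1] (row B1 above).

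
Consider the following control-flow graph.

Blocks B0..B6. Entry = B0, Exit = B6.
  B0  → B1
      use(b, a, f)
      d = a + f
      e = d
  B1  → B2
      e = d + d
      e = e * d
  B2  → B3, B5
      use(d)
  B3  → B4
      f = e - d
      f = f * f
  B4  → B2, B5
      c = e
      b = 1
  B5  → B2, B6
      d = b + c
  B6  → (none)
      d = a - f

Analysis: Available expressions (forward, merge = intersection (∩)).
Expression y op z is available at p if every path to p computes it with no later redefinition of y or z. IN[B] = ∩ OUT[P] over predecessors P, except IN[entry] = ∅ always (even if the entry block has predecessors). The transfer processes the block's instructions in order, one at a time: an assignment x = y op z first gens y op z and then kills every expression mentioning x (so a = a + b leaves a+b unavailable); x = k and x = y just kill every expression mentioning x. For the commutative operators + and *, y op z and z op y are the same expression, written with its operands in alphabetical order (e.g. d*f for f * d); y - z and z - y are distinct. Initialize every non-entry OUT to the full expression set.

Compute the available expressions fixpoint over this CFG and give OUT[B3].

Fixpoint table:
  B0:  IN={}  OUT={a+f}
  B1:  IN={a+f}  OUT={a+f, d+d}
  B2:  IN={}  OUT={}
  B3:  IN={}  OUT={e-d}
  B4:  IN={e-d}  OUT={e-d}
  B5:  IN={}  OUT={b+c}
  B6:  IN={b+c}  OUT={a-f, b+c}

Merge at B3: IN[B3] = OUT[B2] = {}
Applying B3's transfer function to that IN value gives OUT[B3] (row B3 above).

Answer: {e-d}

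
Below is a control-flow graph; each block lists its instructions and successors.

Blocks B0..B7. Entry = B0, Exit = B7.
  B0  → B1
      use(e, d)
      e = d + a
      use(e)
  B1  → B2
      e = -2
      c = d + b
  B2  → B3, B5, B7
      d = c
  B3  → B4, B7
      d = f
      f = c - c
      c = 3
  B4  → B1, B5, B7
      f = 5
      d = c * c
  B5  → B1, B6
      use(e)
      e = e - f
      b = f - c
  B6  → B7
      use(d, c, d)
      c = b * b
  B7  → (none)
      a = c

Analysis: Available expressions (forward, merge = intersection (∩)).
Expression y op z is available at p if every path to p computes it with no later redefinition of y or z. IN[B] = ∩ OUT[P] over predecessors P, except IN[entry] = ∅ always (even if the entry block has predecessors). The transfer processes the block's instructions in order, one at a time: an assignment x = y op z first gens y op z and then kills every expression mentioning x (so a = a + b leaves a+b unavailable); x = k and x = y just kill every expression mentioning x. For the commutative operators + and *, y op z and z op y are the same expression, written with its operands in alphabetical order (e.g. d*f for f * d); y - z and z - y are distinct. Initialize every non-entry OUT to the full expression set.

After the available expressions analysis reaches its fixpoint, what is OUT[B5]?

Converged values:
  B0: | IN={} | OUT={a+d}
  B1: | IN={} | OUT={b+d}
  B2: | IN={b+d} | OUT={}
  B3: | IN={} | OUT={}
  B4: | IN={} | OUT={c*c}
  B5: | IN={} | OUT={f-c}
  B6: | IN={f-c} | OUT={b*b}
  B7: | IN={} | OUT={}

Merge at B5: IN[B5] = OUT[B2] ∩ OUT[B4] = {}
Applying B5's transfer function to that IN value gives OUT[B5] (row B5 above).

Answer: {f-c}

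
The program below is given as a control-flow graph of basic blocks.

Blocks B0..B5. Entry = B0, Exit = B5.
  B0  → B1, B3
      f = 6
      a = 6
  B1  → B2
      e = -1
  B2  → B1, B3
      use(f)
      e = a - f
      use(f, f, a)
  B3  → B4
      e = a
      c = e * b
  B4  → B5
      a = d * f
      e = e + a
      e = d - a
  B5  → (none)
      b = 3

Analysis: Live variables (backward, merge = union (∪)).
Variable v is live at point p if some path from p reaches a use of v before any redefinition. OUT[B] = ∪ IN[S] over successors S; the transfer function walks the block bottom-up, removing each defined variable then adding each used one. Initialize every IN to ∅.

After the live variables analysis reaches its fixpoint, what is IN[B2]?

Converged values:
  B0:   IN={b, d}   OUT={a, b, d, f}
  B1:   IN={a, b, d, f}   OUT={a, b, d, f}
  B2:   IN={a, b, d, f}   OUT={a, b, d, f}
  B3:   IN={a, b, d, f}   OUT={d, e, f}
  B4:   IN={d, e, f}   OUT={}
  B5:   IN={}   OUT={}

Merge at B2: OUT[B2] = IN[B1] ⊔ IN[B3] = {a, b, d, f}
Applying B2's transfer function to that OUT value gives IN[B2] (row B2 above).

Answer: {a, b, d, f}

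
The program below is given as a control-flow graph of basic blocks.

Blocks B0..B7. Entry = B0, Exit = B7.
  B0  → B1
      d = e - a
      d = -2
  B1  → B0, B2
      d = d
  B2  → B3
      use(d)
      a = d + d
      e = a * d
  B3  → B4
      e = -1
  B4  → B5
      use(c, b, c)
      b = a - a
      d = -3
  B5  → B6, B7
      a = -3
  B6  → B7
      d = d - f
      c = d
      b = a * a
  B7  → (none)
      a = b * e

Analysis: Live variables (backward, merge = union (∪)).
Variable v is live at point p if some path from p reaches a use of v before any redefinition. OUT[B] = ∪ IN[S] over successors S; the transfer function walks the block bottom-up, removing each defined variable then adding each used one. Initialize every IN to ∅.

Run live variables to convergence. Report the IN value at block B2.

Answer: {b, c, d, f}

Working:
Per-block solution:
  B0: | IN={a, b, c, e, f} | OUT={a, b, c, d, e, f}
  B1: | IN={a, b, c, d, e, f} | OUT={a, b, c, d, e, f}
  B2: | IN={b, c, d, f} | OUT={a, b, c, f}
  B3: | IN={a, b, c, f} | OUT={a, b, c, e, f}
  B4: | IN={a, b, c, e, f} | OUT={b, d, e, f}
  B5: | IN={b, d, e, f} | OUT={a, b, d, e, f}
  B6: | IN={a, d, e, f} | OUT={b, e}
  B7: | IN={b, e} | OUT={}

Merge at B2: OUT[B2] = IN[B3] = {a, b, c, f}
Applying B2's transfer function to that OUT value gives IN[B2] (row B2 above).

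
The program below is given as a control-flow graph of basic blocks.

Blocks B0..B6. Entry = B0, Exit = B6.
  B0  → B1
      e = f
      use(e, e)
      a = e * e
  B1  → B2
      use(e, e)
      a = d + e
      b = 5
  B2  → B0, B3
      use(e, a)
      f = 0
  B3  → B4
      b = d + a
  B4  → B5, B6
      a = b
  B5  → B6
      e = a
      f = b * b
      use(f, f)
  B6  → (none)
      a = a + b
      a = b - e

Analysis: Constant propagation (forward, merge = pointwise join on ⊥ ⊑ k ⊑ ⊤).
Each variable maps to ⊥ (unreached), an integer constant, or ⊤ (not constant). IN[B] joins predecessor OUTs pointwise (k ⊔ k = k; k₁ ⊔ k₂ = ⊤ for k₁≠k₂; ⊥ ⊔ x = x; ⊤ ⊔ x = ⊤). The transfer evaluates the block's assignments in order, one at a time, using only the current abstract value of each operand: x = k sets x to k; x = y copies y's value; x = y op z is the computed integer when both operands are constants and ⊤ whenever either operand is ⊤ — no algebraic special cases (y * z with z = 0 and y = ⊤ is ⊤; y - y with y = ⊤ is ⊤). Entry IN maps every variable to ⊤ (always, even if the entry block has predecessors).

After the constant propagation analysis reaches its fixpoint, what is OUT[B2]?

Fixpoint table:
  B0:  IN=(all ⊤)  OUT=(all ⊤)
  B1:  IN=(all ⊤)  OUT={b:5; rest ⊤}
  B2:  IN={b:5; rest ⊤}  OUT={b:5, f:0; rest ⊤}
  B3:  IN={b:5, f:0; rest ⊤}  OUT={f:0; rest ⊤}
  B4:  IN={f:0; rest ⊤}  OUT={f:0; rest ⊤}
  B5:  IN={f:0; rest ⊤}  OUT=(all ⊤)
  B6:  IN=(all ⊤)  OUT=(all ⊤)

Merge at B2: IN[B2] = OUT[B1] = {a: ⊤, b: 5, c: ⊤, d: ⊤, e: ⊤, f: ⊤}
Applying B2's transfer function to that IN value gives OUT[B2] (row B2 above).

Answer: {a: ⊤, b: 5, c: ⊤, d: ⊤, e: ⊤, f: 0}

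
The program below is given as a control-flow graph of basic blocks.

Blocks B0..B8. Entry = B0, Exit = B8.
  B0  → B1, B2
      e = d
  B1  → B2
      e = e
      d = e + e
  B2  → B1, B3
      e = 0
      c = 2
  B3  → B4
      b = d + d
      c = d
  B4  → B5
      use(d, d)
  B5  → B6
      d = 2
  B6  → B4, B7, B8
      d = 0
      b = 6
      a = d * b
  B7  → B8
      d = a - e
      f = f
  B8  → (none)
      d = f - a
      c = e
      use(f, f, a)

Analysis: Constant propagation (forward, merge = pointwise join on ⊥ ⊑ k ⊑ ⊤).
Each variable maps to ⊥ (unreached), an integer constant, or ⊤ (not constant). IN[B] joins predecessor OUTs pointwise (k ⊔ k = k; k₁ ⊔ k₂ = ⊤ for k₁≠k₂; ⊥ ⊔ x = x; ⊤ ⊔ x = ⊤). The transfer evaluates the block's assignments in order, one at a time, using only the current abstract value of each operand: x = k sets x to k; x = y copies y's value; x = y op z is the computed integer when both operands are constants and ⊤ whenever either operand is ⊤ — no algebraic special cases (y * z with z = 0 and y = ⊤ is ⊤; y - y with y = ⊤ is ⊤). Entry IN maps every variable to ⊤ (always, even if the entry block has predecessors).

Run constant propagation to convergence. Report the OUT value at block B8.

Answer: {a: 0, b: 6, c: 0, d: ⊤, e: 0, f: ⊤}

Derivation:
Converged values:
  B0:  IN=(all ⊤)  OUT=(all ⊤)
  B1:  IN=(all ⊤)  OUT=(all ⊤)
  B2:  IN=(all ⊤)  OUT={c:2, e:0; rest ⊤}
  B3:  IN={c:2, e:0; rest ⊤}  OUT={e:0; rest ⊤}
  B4:  IN={e:0; rest ⊤}  OUT={e:0; rest ⊤}
  B5:  IN={e:0; rest ⊤}  OUT={d:2, e:0; rest ⊤}
  B6:  IN={d:2, e:0; rest ⊤}  OUT={a:0, b:6, d:0, e:0; rest ⊤}
  B7:  IN={a:0, b:6, d:0, e:0; rest ⊤}  OUT={a:0, b:6, d:0, e:0; rest ⊤}
  B8:  IN={a:0, b:6, d:0, e:0; rest ⊤}  OUT={a:0, b:6, c:0, e:0; rest ⊤}

Merge at B8: IN[B8] = OUT[B6] ⊔ OUT[B7] = {a: 0, b: 6, c: ⊤, d: 0, e: 0, f: ⊤}
Applying B8's transfer function to that IN value gives OUT[B8] (row B8 above).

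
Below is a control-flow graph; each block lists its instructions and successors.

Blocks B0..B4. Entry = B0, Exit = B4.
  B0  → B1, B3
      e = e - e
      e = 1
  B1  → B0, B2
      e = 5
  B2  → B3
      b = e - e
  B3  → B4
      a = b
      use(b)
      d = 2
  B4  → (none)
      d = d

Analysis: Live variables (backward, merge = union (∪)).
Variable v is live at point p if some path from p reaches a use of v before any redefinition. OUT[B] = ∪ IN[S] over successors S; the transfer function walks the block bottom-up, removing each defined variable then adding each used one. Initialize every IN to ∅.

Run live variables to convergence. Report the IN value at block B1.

Answer: {b}

Working:
Per-block solution:
  B0: | IN={b, e} | OUT={b}
  B1: | IN={b} | OUT={b, e}
  B2: | IN={e} | OUT={b}
  B3: | IN={b} | OUT={d}
  B4: | IN={d} | OUT={}

Merge at B1: OUT[B1] = IN[B0] ⊔ IN[B2] = {b, e}
Applying B1's transfer function to that OUT value gives IN[B1] (row B1 above).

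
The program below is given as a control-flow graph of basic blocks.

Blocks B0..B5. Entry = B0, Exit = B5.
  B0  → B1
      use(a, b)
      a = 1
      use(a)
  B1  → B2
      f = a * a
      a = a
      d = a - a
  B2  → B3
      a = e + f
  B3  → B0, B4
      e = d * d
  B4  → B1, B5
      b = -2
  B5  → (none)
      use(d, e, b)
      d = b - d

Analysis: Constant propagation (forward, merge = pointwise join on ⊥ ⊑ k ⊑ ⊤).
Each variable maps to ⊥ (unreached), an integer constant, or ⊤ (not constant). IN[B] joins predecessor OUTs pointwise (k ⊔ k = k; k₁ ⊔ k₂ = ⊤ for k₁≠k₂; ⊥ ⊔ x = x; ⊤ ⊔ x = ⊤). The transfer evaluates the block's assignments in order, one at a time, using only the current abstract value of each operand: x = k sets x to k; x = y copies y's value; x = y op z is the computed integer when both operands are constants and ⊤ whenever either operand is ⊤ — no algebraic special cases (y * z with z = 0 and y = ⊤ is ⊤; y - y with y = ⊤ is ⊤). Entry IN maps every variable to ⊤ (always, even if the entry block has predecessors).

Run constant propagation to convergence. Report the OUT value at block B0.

Answer: {a: 1, b: ⊤, c: ⊤, d: ⊤, e: ⊤, f: ⊤}

Working:
Converged values:
  B0:  IN=(all ⊤)  OUT={a:1; rest ⊤}
  B1:  IN=(all ⊤)  OUT=(all ⊤)
  B2:  IN=(all ⊤)  OUT=(all ⊤)
  B3:  IN=(all ⊤)  OUT=(all ⊤)
  B4:  IN=(all ⊤)  OUT={b:-2; rest ⊤}
  B5:  IN={b:-2; rest ⊤}  OUT={b:-2; rest ⊤}

Merge at B0 (entry node, so the boundary value (all ⊤) is joined with the incoming edge(s)): IN[B0] = (all ⊤) ⊔ OUT[B3] = {a: ⊤, b: ⊤, c: ⊤, d: ⊤, e: ⊤, f: ⊤}
Applying B0's transfer function to that IN value gives OUT[B0] (row B0 above).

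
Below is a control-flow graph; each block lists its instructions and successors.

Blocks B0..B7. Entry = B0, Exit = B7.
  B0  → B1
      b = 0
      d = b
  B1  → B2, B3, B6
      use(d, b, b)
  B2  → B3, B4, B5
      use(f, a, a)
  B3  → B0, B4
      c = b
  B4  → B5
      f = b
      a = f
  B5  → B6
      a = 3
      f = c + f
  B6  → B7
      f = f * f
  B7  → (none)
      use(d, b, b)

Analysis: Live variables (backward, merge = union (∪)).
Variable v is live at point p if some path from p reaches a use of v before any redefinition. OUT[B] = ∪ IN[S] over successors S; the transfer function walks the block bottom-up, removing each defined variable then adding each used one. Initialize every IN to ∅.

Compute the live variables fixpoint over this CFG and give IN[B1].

Answer: {a, b, c, d, f}

Trace:
Converged values:
  B0:  IN={a, c, f}  OUT={a, b, c, d, f}
  B1:  IN={a, b, c, d, f}  OUT={a, b, c, d, f}
  B2:  IN={a, b, c, d, f}  OUT={a, b, c, d, f}
  B3:  IN={a, b, d, f}  OUT={a, b, c, d, f}
  B4:  IN={b, c, d}  OUT={b, c, d, f}
  B5:  IN={b, c, d, f}  OUT={b, d, f}
  B6:  IN={b, d, f}  OUT={b, d}
  B7:  IN={b, d}  OUT={}

Merge at B1: OUT[B1] = IN[B2] ⊔ IN[B3] ⊔ IN[B6] = {a, b, c, d, f}
Applying B1's transfer function to that OUT value gives IN[B1] (row B1 above).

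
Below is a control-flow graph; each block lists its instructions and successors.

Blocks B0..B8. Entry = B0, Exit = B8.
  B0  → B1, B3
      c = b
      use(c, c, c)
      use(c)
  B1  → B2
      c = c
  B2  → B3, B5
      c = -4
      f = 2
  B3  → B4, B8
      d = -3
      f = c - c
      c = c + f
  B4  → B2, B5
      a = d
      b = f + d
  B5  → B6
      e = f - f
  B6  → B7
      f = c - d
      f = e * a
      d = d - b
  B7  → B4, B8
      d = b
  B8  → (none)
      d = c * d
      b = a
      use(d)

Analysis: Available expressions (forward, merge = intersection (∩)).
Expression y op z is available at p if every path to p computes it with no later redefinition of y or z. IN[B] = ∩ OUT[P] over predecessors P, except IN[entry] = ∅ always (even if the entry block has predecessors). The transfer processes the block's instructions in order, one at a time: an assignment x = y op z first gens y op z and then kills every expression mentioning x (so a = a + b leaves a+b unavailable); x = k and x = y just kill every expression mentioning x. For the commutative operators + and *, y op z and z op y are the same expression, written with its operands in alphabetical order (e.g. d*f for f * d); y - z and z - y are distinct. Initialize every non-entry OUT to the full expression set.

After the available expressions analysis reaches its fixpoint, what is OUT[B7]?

Answer: {a*e}

Working:
Converged values:
  B0:  IN={}  OUT={}
  B1:  IN={}  OUT={}
  B2:  IN={}  OUT={}
  B3:  IN={}  OUT={}
  B4:  IN={}  OUT={d+f}
  B5:  IN={}  OUT={f-f}
  B6:  IN={f-f}  OUT={a*e}
  B7:  IN={a*e}  OUT={a*e}
  B8:  IN={}  OUT={}

Merge at B7: IN[B7] = OUT[B6] = {a*e}
Applying B7's transfer function to that IN value gives OUT[B7] (row B7 above).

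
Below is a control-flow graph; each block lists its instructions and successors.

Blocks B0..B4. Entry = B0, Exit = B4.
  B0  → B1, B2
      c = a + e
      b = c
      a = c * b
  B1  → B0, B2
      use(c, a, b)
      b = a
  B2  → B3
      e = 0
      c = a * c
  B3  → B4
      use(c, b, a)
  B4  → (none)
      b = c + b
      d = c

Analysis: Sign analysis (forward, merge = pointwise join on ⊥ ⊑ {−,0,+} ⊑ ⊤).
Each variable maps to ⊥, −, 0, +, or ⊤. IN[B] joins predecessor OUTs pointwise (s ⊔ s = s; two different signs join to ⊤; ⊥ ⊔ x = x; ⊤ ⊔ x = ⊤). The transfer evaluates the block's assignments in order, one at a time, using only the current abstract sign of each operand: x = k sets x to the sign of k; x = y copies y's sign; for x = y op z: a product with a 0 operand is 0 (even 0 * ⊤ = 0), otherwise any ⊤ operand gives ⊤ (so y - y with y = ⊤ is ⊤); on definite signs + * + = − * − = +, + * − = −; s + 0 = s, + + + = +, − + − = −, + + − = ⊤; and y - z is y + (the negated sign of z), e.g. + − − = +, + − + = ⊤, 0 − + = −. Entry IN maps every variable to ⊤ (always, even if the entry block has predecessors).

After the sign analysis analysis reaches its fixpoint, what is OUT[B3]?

Answer: {a: ⊤, b: ⊤, c: ⊤, d: ⊤, e: 0, f: ⊤}

Derivation:
Converged values:
  B0:   IN=(all ⊤)   OUT=(all ⊤)
  B1:   IN=(all ⊤)   OUT=(all ⊤)
  B2:   IN=(all ⊤)   OUT={e:0; rest ⊤}
  B3:   IN={e:0; rest ⊤}   OUT={e:0; rest ⊤}
  B4:   IN={e:0; rest ⊤}   OUT={e:0; rest ⊤}

Merge at B3: IN[B3] = OUT[B2] = {a: ⊤, b: ⊤, c: ⊤, d: ⊤, e: 0, f: ⊤}
Applying B3's transfer function to that IN value gives OUT[B3] (row B3 above).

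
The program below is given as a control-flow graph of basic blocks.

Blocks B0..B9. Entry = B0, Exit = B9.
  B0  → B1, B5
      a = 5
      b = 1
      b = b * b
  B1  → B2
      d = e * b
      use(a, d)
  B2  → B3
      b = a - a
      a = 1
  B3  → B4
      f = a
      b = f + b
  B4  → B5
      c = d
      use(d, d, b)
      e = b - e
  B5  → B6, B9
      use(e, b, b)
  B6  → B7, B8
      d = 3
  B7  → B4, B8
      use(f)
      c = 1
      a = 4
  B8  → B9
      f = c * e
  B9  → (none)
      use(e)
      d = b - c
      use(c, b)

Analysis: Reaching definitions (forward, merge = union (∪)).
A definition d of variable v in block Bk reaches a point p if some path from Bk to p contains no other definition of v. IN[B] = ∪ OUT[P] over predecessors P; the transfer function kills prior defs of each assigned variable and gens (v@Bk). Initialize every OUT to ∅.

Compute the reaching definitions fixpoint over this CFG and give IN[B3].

Answer: {a@B2, b@B2, d@B1}

Trace:
Per-block solution:
  B0:  IN={}  OUT={a@B0, b@B0}
  B1:  IN={a@B0, b@B0}  OUT={a@B0, b@B0, d@B1}
  B2:  IN={a@B0, b@B0, d@B1}  OUT={a@B2, b@B2, d@B1}
  B3:  IN={a@B2, b@B2, d@B1}  OUT={a@B2, b@B3, d@B1, f@B3}
  B4:  IN={a@B2, a@B7, b@B0, b@B3, c@B7, d@B1, d@B6, e@B4, f@B3}  OUT={a@B2, a@B7, b@B0, b@B3, c@B4, d@B1, d@B6, e@B4, f@B3}
  B5:  IN={a@B0, a@B2, a@B7, b@B0, b@B3, c@B4, d@B1, d@B6, e@B4, f@B3}  OUT={a@B0, a@B2, a@B7, b@B0, b@B3, c@B4, d@B1, d@B6, e@B4, f@B3}
  B6:  IN={a@B0, a@B2, a@B7, b@B0, b@B3, c@B4, d@B1, d@B6, e@B4, f@B3}  OUT={a@B0, a@B2, a@B7, b@B0, b@B3, c@B4, d@B6, e@B4, f@B3}
  B7:  IN={a@B0, a@B2, a@B7, b@B0, b@B3, c@B4, d@B6, e@B4, f@B3}  OUT={a@B7, b@B0, b@B3, c@B7, d@B6, e@B4, f@B3}
  B8:  IN={a@B0, a@B2, a@B7, b@B0, b@B3, c@B4, c@B7, d@B6, e@B4, f@B3}  OUT={a@B0, a@B2, a@B7, b@B0, b@B3, c@B4, c@B7, d@B6, e@B4, f@B8}
  B9:  IN={a@B0, a@B2, a@B7, b@B0, b@B3, c@B4, c@B7, d@B1, d@B6, e@B4, f@B3, f@B8}  OUT={a@B0, a@B2, a@B7, b@B0, b@B3, c@B4, c@B7, d@B9, e@B4, f@B3, f@B8}

Merge at B3: IN[B3] = OUT[B2] = {a@B2, b@B2, d@B1}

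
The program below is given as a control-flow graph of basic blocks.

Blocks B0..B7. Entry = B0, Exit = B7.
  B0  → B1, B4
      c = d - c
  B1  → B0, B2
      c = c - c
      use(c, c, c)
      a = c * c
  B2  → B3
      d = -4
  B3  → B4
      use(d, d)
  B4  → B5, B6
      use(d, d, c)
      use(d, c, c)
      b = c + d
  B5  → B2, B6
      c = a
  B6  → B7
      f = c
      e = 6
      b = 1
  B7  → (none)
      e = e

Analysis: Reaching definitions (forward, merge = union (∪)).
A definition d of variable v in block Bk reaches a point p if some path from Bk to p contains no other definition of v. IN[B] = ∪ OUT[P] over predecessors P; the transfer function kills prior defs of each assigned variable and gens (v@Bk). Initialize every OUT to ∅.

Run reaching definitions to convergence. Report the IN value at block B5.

Answer: {a@B1, b@B4, c@B0, c@B1, c@B5, d@B2}

Trace:
Fixpoint table:
  B0:  IN={a@B1, c@B1}  OUT={a@B1, c@B0}
  B1:  IN={a@B1, c@B0}  OUT={a@B1, c@B1}
  B2:  IN={a@B1, b@B4, c@B1, c@B5, d@B2}  OUT={a@B1, b@B4, c@B1, c@B5, d@B2}
  B3:  IN={a@B1, b@B4, c@B1, c@B5, d@B2}  OUT={a@B1, b@B4, c@B1, c@B5, d@B2}
  B4:  IN={a@B1, b@B4, c@B0, c@B1, c@B5, d@B2}  OUT={a@B1, b@B4, c@B0, c@B1, c@B5, d@B2}
  B5:  IN={a@B1, b@B4, c@B0, c@B1, c@B5, d@B2}  OUT={a@B1, b@B4, c@B5, d@B2}
  B6:  IN={a@B1, b@B4, c@B0, c@B1, c@B5, d@B2}  OUT={a@B1, b@B6, c@B0, c@B1, c@B5, d@B2, e@B6, f@B6}
  B7:  IN={a@B1, b@B6, c@B0, c@B1, c@B5, d@B2, e@B6, f@B6}  OUT={a@B1, b@B6, c@B0, c@B1, c@B5, d@B2, e@B7, f@B6}

Merge at B5: IN[B5] = OUT[B4] = {a@B1, b@B4, c@B0, c@B1, c@B5, d@B2}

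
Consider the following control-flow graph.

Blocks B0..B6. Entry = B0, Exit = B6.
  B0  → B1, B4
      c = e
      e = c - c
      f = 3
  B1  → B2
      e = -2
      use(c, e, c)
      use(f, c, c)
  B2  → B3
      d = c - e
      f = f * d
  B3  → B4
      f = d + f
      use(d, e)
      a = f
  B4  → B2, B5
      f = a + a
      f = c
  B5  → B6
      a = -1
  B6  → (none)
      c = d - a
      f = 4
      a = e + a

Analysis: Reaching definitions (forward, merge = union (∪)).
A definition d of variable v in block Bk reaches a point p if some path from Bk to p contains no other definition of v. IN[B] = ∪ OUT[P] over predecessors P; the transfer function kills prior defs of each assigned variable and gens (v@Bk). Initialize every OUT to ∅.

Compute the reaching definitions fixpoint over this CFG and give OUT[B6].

Per-block solution:
  B0:   IN={}   OUT={c@B0, e@B0, f@B0}
  B1:   IN={c@B0, e@B0, f@B0}   OUT={c@B0, e@B1, f@B0}
  B2:   IN={a@B3, c@B0, d@B2, e@B0, e@B1, f@B0, f@B4}   OUT={a@B3, c@B0, d@B2, e@B0, e@B1, f@B2}
  B3:   IN={a@B3, c@B0, d@B2, e@B0, e@B1, f@B2}   OUT={a@B3, c@B0, d@B2, e@B0, e@B1, f@B3}
  B4:   IN={a@B3, c@B0, d@B2, e@B0, e@B1, f@B0, f@B3}   OUT={a@B3, c@B0, d@B2, e@B0, e@B1, f@B4}
  B5:   IN={a@B3, c@B0, d@B2, e@B0, e@B1, f@B4}   OUT={a@B5, c@B0, d@B2, e@B0, e@B1, f@B4}
  B6:   IN={a@B5, c@B0, d@B2, e@B0, e@B1, f@B4}   OUT={a@B6, c@B6, d@B2, e@B0, e@B1, f@B6}

Merge at B6: IN[B6] = OUT[B5] = {a@B5, c@B0, d@B2, e@B0, e@B1, f@B4}
Applying B6's transfer function to that IN value gives OUT[B6] (row B6 above).

Answer: {a@B6, c@B6, d@B2, e@B0, e@B1, f@B6}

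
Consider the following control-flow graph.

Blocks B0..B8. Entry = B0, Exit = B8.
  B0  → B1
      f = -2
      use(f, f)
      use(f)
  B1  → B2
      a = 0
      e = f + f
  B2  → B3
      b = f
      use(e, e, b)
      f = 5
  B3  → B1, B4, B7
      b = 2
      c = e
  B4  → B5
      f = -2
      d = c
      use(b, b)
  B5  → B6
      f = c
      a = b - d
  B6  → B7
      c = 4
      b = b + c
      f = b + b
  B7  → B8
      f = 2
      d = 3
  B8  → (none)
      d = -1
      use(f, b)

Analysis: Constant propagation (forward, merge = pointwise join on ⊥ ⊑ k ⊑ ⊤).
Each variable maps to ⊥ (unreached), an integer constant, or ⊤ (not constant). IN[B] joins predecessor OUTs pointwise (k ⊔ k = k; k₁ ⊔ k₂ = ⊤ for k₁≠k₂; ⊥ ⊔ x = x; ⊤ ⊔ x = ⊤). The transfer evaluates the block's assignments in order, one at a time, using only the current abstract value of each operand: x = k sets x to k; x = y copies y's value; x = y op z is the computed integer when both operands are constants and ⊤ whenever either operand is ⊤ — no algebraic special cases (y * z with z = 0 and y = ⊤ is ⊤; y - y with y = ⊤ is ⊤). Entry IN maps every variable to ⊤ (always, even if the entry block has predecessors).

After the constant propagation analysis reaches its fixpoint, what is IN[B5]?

Fixpoint table:
  B0: | IN=(all ⊤) | OUT={f:-2; rest ⊤}
  B1: | IN=(all ⊤) | OUT={a:0; rest ⊤}
  B2: | IN={a:0; rest ⊤} | OUT={a:0, f:5; rest ⊤}
  B3: | IN={a:0, f:5; rest ⊤} | OUT={a:0, b:2, f:5; rest ⊤}
  B4: | IN={a:0, b:2, f:5; rest ⊤} | OUT={a:0, b:2, f:-2; rest ⊤}
  B5: | IN={a:0, b:2, f:-2; rest ⊤} | OUT={b:2; rest ⊤}
  B6: | IN={b:2; rest ⊤} | OUT={b:6, c:4, f:12; rest ⊤}
  B7: | IN=(all ⊤) | OUT={d:3, f:2; rest ⊤}
  B8: | IN={d:3, f:2; rest ⊤} | OUT={d:-1, f:2; rest ⊤}

Merge at B5: IN[B5] = OUT[B4] = {a: 0, b: 2, c: ⊤, d: ⊤, e: ⊤, f: -2}

Answer: {a: 0, b: 2, c: ⊤, d: ⊤, e: ⊤, f: -2}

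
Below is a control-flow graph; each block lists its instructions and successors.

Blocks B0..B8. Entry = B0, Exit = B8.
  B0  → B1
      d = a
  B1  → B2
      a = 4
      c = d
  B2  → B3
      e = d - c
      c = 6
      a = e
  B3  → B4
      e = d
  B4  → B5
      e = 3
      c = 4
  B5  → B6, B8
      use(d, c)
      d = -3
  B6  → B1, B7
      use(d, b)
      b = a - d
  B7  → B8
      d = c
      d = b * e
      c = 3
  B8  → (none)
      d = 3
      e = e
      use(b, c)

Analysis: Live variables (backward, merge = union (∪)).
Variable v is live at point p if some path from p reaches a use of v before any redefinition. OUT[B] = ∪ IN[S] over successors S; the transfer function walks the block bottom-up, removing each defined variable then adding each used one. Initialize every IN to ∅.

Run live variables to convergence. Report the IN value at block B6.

Answer: {a, b, c, d, e}

Working:
Per-block solution:
  B0:   IN={a, b}   OUT={b, d}
  B1:   IN={b, d}   OUT={b, c, d}
  B2:   IN={b, c, d}   OUT={a, b, d}
  B3:   IN={a, b, d}   OUT={a, b, d}
  B4:   IN={a, b, d}   OUT={a, b, c, d, e}
  B5:   IN={a, b, c, d, e}   OUT={a, b, c, d, e}
  B6:   IN={a, b, c, d, e}   OUT={b, c, d, e}
  B7:   IN={b, c, e}   OUT={b, c, e}
  B8:   IN={b, c, e}   OUT={}

Merge at B6: OUT[B6] = IN[B1] ⊔ IN[B7] = {b, c, d, e}
Applying B6's transfer function to that OUT value gives IN[B6] (row B6 above).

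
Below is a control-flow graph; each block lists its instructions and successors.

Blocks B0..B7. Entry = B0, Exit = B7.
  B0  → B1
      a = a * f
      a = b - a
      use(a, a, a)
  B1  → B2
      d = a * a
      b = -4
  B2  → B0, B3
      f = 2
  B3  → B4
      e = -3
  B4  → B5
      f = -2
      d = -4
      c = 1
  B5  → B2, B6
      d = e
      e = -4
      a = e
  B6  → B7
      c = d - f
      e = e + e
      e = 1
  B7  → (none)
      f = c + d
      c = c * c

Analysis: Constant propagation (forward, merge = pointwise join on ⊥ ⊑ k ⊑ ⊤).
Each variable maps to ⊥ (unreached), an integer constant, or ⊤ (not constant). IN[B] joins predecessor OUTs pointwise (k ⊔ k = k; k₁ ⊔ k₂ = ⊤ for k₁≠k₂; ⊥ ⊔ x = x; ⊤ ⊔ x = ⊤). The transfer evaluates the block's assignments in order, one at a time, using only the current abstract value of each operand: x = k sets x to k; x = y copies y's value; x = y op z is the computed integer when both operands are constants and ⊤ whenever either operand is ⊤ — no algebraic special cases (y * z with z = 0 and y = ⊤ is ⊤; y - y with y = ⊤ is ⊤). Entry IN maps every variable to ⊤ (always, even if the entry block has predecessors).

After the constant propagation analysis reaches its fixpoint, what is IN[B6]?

Fixpoint table:
  B0:  IN=(all ⊤)  OUT=(all ⊤)
  B1:  IN=(all ⊤)  OUT={b:-4; rest ⊤}
  B2:  IN={b:-4; rest ⊤}  OUT={b:-4, f:2; rest ⊤}
  B3:  IN={b:-4, f:2; rest ⊤}  OUT={b:-4, e:-3, f:2; rest ⊤}
  B4:  IN={b:-4, e:-3, f:2; rest ⊤}  OUT={b:-4, c:1, d:-4, e:-3, f:-2; rest ⊤}
  B5:  IN={b:-4, c:1, d:-4, e:-3, f:-2; rest ⊤}  OUT={a:-4, b:-4, c:1, d:-3, e:-4, f:-2; rest ⊤}
  B6:  IN={a:-4, b:-4, c:1, d:-3, e:-4, f:-2; rest ⊤}  OUT={a:-4, b:-4, c:-1, d:-3, e:1, f:-2; rest ⊤}
  B7:  IN={a:-4, b:-4, c:-1, d:-3, e:1, f:-2; rest ⊤}  OUT={a:-4, b:-4, c:1, d:-3, e:1, f:-4; rest ⊤}

Merge at B6: IN[B6] = OUT[B5] = {a: -4, b: -4, c: 1, d: -3, e: -4, f: -2}

Answer: {a: -4, b: -4, c: 1, d: -3, e: -4, f: -2}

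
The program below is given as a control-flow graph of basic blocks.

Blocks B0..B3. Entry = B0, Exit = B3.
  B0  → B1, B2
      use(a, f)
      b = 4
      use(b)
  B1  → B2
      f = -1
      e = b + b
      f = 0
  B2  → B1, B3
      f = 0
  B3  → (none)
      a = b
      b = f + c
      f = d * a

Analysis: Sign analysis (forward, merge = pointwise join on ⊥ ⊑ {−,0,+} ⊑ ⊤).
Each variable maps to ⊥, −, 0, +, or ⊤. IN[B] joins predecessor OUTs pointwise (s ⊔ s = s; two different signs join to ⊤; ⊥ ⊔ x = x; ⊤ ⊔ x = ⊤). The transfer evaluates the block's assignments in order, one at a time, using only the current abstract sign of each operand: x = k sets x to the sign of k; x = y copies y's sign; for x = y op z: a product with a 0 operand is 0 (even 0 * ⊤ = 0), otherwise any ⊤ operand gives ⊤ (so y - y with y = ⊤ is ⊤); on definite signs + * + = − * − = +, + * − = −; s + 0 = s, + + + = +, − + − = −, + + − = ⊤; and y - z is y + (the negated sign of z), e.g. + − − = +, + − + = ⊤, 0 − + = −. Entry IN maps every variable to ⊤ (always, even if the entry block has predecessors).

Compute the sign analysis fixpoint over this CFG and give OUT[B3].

Per-block solution:
  B0:   IN=(all ⊤)   OUT={b:+; rest ⊤}
  B1:   IN={b:+; rest ⊤}   OUT={b:+, e:+, f:0; rest ⊤}
  B2:   IN={b:+; rest ⊤}   OUT={b:+, f:0; rest ⊤}
  B3:   IN={b:+, f:0; rest ⊤}   OUT={a:+; rest ⊤}

Merge at B3: IN[B3] = OUT[B2] = {a: ⊤, b: +, c: ⊤, d: ⊤, e: ⊤, f: 0}
Applying B3's transfer function to that IN value gives OUT[B3] (row B3 above).

Answer: {a: +, b: ⊤, c: ⊤, d: ⊤, e: ⊤, f: ⊤}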